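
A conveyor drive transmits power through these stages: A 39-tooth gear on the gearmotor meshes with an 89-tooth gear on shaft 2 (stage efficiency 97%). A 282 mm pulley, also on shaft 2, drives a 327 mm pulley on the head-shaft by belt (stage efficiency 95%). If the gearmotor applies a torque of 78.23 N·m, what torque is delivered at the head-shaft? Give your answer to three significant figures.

After the gear mesh (89/39): 78.23 × 2.2821 × 0.97 = 173.17 N·m
After the belt (327/282): 173.17 × 1.1596 × 0.95 = 190.76 N·m

191 N·m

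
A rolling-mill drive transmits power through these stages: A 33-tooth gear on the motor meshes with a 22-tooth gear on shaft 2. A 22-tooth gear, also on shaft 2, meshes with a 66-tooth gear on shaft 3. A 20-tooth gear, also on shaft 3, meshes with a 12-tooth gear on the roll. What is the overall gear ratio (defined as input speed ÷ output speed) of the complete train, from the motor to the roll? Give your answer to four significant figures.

Each stage contributes driven/driver: gear mesh 22/33 = 0.66667, gear mesh 66/22 = 3, gear mesh 12/20 = 0.6.
Overall: 0.66667 × 3 × 0.6 = 1.2.

1.200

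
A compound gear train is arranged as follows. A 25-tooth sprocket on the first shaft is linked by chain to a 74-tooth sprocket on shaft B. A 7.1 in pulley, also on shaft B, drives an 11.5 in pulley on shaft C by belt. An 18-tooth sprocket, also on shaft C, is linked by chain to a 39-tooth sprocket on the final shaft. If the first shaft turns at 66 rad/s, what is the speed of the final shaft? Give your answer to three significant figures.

chain 74/25 = 2.96 → 66/2.96 = 22.297 rad/s
belt 11.5/7.1 = 1.6197 → 22.297/1.6197 = 13.766 rad/s
chain 39/18 = 2.1667 → 13.766/2.1667 = 6.3536 rad/s

6.35 rad/s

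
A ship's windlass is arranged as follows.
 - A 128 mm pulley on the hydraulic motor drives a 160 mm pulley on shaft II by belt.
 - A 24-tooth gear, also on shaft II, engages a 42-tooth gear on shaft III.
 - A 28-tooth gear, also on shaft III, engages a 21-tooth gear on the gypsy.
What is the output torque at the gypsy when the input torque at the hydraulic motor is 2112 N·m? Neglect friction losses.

belt 160/128 = 1.25 → τ = 2112·1.25 = 2640 N·m
gear mesh 42/24 = 1.75 → τ = 2640·1.75 = 4620 N·m
gear mesh 21/28 = 0.75 → τ = 4620·0.75 = 3465 N·m

3465 N·m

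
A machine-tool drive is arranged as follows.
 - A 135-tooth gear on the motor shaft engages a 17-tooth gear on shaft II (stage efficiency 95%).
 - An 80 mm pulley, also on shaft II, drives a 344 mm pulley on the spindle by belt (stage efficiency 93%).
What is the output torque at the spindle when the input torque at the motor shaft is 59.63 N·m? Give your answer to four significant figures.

gear mesh 17/135 = 0.12593 → τ = 59.63·0.12593·0.95 = 7.1335 N·m
belt 344/80 = 4.3 → τ = 7.1335·4.3·0.93 = 28.527 N·m

28.53 N·m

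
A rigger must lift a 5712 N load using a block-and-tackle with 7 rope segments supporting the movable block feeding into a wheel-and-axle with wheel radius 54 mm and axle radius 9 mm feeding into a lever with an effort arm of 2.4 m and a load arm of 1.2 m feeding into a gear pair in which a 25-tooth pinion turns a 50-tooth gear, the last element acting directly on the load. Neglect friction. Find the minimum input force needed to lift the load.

Block-and-tackle MA = number of supporting rope parts = 7.
Wheel-and-axle MA = R/r = 54/9 = 6.
Lever MA = effort arm / load arm = 2.4/1.2 = 2.
Gear pair MA = 50/25 = 2.
Combined ideal MA = 7 × 6 × 2 × 2 = 168.
Effort = load / MA = 5712 / 168 = 34 N.

34 N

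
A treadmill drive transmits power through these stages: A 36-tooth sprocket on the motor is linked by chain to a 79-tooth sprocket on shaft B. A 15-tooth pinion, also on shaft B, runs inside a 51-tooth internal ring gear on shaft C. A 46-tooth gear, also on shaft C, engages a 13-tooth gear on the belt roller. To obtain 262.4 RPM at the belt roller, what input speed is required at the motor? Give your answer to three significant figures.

Overall ratio R = 2.1944 × 3.4 × 0.28261 = 2.1086.
Required input speed = output speed × R = 262.4 × 2.1086 = 553.29 RPM.

553 RPM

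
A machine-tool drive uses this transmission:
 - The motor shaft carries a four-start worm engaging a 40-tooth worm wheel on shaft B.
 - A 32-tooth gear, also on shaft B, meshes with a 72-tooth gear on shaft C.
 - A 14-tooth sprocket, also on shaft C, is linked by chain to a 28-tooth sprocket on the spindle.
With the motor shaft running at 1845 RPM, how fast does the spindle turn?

the motor shaft → shaft B (worm, 40/4): 1845 ÷ 10 = 184.5 RPM
shaft B → shaft C (gear mesh, 72/32): 184.5 ÷ 2.25 = 82 RPM
shaft C → the spindle (chain, 28/14): 82 ÷ 2 = 41 RPM

41 RPM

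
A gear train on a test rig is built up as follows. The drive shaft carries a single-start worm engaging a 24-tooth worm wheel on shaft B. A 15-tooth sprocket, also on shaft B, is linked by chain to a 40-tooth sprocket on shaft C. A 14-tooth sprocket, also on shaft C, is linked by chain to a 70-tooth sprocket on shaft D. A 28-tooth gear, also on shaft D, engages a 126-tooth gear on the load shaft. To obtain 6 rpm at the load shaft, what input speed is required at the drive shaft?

8640 rpm

Overall ratio R = 24 × 2.6667 × 5 × 4.5 = 1440.
Required input speed = output speed × R = 6 × 1440 = 8640 rpm.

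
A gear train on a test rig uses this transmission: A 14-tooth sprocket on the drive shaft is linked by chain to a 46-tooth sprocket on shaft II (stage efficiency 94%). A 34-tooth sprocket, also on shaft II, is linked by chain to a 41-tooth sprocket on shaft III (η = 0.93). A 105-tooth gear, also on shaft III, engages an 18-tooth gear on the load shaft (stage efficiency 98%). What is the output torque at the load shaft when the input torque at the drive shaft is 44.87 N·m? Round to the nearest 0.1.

26.1 N·m

Chain: ratio = 46/14 = 3.2857; torque at shaft II = 44.87 × 3.2857 × 0.94 = 138.58 N·m.
Chain: ratio = 41/34 = 1.2059; torque at shaft III = 138.58 × 1.2059 × 0.93 = 155.42 N·m.
Gear mesh: ratio = 18/105 = 0.17143; torque at the load shaft = 155.42 × 0.17143 × 0.98 = 26.11 N·m.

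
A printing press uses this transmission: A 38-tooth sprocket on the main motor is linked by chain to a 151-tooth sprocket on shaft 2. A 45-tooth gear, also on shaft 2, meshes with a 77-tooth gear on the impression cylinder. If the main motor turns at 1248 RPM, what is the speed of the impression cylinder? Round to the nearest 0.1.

chain 151/38 = 3.9737 → 1248/3.9737 = 314.07 RPM
gear mesh 77/45 = 1.7111 → 314.07/1.7111 = 183.55 RPM

183.5 RPM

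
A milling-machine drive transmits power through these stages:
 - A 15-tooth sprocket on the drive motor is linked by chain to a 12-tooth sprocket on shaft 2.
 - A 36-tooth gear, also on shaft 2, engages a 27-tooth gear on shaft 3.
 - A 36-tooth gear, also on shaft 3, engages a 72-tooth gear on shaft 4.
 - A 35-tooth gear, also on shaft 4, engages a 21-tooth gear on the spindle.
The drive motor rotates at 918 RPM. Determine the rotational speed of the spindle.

Chain: ratio = 12/15 = 0.8, so shaft 2 turns at 918 / 0.8 = 1147.5 RPM.
Gear mesh: ratio = 27/36 = 0.75, so shaft 3 turns at 1147.5 / 0.75 = 1530 RPM.
Gear mesh: ratio = 72/36 = 2, so shaft 4 turns at 1530 / 2 = 765 RPM.
Gear mesh: ratio = 21/35 = 0.6, so the spindle turns at 765 / 0.6 = 1275 RPM.

1275 RPM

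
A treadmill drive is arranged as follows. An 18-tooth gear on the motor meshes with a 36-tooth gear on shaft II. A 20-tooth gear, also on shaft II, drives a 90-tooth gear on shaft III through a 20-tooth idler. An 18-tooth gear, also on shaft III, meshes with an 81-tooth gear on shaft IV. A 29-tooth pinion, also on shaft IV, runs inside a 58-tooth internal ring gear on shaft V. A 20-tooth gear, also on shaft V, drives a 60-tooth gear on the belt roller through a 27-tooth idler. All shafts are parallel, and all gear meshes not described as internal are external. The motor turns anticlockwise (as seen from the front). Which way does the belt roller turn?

the motor → shaft II: external mesh, 1 reversal → CW.
shaft II → shaft III: driver → idler → driven is 2 external meshes, 2 reversals → CW.
shaft III → shaft IV: external mesh, 1 reversal → CCW.
shaft IV → shaft V: internal mesh, same direction → CCW.
shaft V → the belt roller: driver → idler → driven is 2 external meshes, 2 reversals → CCW.
6 reversals in total — an even number — so the belt roller turns the same way as the motor.

anticlockwise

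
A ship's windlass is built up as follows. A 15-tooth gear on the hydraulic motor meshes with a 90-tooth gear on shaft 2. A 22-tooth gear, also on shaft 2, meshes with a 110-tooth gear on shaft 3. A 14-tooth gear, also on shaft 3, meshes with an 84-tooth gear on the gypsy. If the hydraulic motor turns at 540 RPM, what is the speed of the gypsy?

3 RPM

Gear mesh: ratio = 90/15 = 6, so shaft 2 turns at 540 / 6 = 90 RPM.
Gear mesh: ratio = 110/22 = 5, so shaft 3 turns at 90 / 5 = 18 RPM.
Gear mesh: ratio = 84/14 = 6, so the gypsy turns at 18 / 6 = 3 RPM.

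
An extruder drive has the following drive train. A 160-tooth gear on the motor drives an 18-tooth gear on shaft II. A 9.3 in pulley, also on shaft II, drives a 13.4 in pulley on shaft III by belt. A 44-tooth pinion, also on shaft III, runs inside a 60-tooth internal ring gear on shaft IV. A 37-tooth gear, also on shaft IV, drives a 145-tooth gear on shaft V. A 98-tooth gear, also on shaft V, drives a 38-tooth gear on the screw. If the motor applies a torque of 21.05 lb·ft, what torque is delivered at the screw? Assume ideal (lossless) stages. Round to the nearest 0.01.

After the gear mesh (18/160): 21.05 × 0.1125 = 2.3681 lb·ft
After the belt (13.4/9.3): 2.3681 × 1.4409 = 3.4121 lb·ft
After the internal gear (60/44): 3.4121 × 1.3636 = 4.6529 lb·ft
After the gear mesh (145/37): 4.6529 × 3.9189 = 18.234 lb·ft
After the gear mesh (38/98): 18.234 × 0.38776 = 7.0705 lb·ft

7.07 lb·ft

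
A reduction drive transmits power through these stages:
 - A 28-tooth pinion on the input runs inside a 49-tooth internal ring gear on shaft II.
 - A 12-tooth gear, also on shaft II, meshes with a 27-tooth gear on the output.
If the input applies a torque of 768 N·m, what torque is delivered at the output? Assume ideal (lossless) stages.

3024 N·m

internal gear 49/28 = 1.75 → τ = 768·1.75 = 1344 N·m
gear mesh 27/12 = 2.25 → τ = 1344·2.25 = 3024 N·m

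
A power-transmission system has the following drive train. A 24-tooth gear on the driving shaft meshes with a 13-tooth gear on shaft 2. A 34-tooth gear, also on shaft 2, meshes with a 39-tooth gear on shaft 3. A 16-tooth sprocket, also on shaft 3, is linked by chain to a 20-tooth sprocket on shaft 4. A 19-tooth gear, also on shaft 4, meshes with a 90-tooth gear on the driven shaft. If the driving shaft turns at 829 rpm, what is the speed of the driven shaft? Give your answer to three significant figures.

Gear mesh: ratio = 13/24 = 0.54167, so shaft 2 turns at 829 / 0.54167 = 1530.5 rpm.
Gear mesh: ratio = 39/34 = 1.1471, so shaft 3 turns at 1530.5 / 1.1471 = 1334.2 rpm.
Chain: ratio = 20/16 = 1.25, so shaft 4 turns at 1334.2 / 1.25 = 1067.4 rpm.
Gear mesh: ratio = 90/19 = 4.7368, so the driven shaft turns at 1067.4 / 4.7368 = 225.34 rpm.

225 rpm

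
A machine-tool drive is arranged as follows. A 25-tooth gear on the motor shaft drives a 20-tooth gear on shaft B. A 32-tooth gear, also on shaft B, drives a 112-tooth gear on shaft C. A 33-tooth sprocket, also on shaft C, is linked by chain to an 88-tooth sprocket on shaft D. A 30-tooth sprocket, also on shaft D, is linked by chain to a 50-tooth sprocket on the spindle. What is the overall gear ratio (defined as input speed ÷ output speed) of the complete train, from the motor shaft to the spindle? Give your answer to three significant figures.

Each stage contributes driven/driver: gear mesh 20/25 = 0.8, gear mesh 112/32 = 3.5, chain 88/33 = 2.6667, chain 50/30 = 1.6667.
Overall: 0.8 × 3.5 × 2.6667 × 1.6667 = 12.444.

12.4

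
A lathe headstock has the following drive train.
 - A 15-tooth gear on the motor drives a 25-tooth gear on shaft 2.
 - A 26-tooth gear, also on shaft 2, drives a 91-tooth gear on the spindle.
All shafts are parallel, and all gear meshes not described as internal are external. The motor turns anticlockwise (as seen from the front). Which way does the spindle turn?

anticlockwise

the motor → shaft 2: external mesh, 1 reversal → CW.
shaft 2 → the spindle: external mesh, 1 reversal → CCW.
2 reversals in total — an even number — so the spindle turns the same way as the motor.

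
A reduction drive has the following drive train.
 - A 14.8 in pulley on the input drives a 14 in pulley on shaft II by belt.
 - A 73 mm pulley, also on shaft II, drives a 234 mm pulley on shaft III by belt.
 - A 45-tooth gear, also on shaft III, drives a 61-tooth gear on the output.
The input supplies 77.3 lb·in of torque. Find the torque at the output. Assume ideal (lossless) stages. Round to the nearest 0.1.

After the belt (14/14.8): 77.3 × 0.94595 = 73.122 lb·in
After the belt (234/73): 73.122 × 3.2055 = 234.39 lb·in
After the gear mesh (61/45): 234.39 × 1.3556 = 317.73 lb·in

317.7 lb·in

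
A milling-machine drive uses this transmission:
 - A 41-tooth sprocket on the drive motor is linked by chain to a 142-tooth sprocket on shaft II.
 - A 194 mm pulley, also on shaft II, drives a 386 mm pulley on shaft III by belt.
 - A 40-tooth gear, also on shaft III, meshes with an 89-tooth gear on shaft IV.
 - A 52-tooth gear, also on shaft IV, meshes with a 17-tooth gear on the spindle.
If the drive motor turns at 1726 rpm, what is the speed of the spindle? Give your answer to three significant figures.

the drive motor → shaft II (chain, 142/41): 1726 ÷ 3.4634 = 498.35 rpm
shaft II → shaft III (belt, 386/194): 498.35 ÷ 1.9897 = 250.47 rpm
shaft III → shaft IV (gear mesh, 89/40): 250.47 ÷ 2.225 = 112.57 rpm
shaft IV → the spindle (gear mesh, 17/52): 112.57 ÷ 0.32692 = 344.33 rpm

344 rpm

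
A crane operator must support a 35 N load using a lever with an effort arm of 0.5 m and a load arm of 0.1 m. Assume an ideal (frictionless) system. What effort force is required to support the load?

Lever MA = effort arm / load arm = 0.5/0.1 = 5.
Effort = load / MA = 35 / 5 = 7 N.

7 N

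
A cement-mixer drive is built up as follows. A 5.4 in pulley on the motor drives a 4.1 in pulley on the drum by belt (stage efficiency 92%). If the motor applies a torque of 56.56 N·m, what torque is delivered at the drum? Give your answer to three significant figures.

39.5 N·m

After the belt (4.1/5.4): 56.56 × 0.75926 × 0.92 = 39.508 N·m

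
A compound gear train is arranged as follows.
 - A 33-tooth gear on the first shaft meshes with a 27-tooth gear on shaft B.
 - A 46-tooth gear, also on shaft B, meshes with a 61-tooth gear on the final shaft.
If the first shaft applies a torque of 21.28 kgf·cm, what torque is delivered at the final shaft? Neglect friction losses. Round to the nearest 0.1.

23.1 kgf·cm

gear mesh 27/33 = 0.81818 → τ = 21.28·0.81818 = 17.411 kgf·cm
gear mesh 61/46 = 1.3261 → τ = 17.411·1.3261 = 23.088 kgf·cm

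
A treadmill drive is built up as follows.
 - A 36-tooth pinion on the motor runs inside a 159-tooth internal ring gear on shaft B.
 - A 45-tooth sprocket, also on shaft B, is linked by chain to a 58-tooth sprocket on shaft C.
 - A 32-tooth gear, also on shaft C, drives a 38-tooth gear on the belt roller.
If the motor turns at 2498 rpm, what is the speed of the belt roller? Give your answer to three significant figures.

internal gear 159/36 = 4.4167 → 2498/4.4167 = 565.58 rpm
chain 58/45 = 1.2889 → 565.58/1.2889 = 438.82 rpm
gear mesh 38/32 = 1.1875 → 438.82/1.1875 = 369.53 rpm

370 rpm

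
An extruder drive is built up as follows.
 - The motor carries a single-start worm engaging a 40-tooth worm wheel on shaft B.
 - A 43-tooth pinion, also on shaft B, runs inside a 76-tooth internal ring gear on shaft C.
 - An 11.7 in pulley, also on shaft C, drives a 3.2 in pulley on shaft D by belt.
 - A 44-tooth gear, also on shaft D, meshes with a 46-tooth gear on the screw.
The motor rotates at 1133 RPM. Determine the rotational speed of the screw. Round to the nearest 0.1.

56.0 RPM

worm 40/1 = 40 → 1133/40 = 28.325 RPM
internal gear 76/43 = 1.7674 → 28.325/1.7674 = 16.026 RPM
belt 3.2/11.7 = 0.2735 → 16.026/0.2735 = 58.595 RPM
gear mesh 46/44 = 1.0455 → 58.595/1.0455 = 56.047 RPM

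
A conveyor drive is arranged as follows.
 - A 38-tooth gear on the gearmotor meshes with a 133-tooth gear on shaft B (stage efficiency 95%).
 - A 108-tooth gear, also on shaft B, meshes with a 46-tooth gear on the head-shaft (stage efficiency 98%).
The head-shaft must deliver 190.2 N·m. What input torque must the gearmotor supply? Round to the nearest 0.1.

137.0 N·m

Overall ratio R = 3.5 × 0.42593 = 1.4907; overall efficiency η = 0.95 × 0.98 = 0.9310.
Input torque = output torque / (R × η) = 190.2 / (1.4907 × 0.9310) = 137.04 N·m.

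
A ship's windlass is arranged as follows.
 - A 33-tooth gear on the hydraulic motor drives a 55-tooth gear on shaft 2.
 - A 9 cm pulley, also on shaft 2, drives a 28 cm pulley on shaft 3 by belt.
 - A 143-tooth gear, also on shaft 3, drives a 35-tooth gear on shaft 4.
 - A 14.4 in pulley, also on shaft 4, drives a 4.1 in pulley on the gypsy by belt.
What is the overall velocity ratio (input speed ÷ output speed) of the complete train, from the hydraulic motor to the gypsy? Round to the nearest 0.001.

0.361

Each stage contributes driven/driver: gear mesh 55/33 = 1.6667, belt 28/9 = 3.1111, gear mesh 35/143 = 0.24476, belt 4.1/14.4 = 0.28472.
Overall: 1.6667 × 3.1111 × 0.24476 × 0.28472 = 0.36134.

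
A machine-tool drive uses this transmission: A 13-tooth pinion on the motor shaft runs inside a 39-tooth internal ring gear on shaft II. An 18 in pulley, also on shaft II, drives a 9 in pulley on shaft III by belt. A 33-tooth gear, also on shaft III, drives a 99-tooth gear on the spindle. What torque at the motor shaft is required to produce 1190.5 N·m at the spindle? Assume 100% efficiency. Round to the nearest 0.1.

Overall ratio R = 3 × 0.5 × 3 = 4.5.
Input torque = output torque / R = 1190.5 / 4.5 = 264.56 N·m.

264.6 N·m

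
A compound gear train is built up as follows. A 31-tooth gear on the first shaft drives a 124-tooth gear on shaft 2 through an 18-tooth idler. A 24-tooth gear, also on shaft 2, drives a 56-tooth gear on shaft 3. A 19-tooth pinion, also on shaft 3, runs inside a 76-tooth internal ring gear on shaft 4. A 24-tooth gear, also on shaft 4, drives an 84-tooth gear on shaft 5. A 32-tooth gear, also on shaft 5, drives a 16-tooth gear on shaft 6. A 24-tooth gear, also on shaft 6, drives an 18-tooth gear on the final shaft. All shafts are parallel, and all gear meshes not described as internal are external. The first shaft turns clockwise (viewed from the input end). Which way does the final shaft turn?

the first shaft → shaft 2: driver → idler → driven is 2 external meshes, 2 reversals → CW.
shaft 2 → shaft 3: external mesh, 1 reversal → CCW.
shaft 3 → shaft 4: internal mesh, same direction → CCW.
shaft 4 → shaft 5: external mesh, 1 reversal → CW.
shaft 5 → shaft 6: external mesh, 1 reversal → CCW.
shaft 6 → the final shaft: external mesh, 1 reversal → CW.
6 reversals in total — an even number — so the final shaft turns the same way as the first shaft.

clockwise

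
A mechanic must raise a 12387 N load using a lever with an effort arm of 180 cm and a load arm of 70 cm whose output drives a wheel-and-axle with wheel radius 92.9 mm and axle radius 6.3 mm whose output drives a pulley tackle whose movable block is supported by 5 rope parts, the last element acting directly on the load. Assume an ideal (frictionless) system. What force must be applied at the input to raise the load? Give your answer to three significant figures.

65.3 N

Lever MA = effort arm / load arm = 180/70 = 2.5714.
Wheel-and-axle MA = R/r = 92.9/6.3 = 14.746.
Block-and-tackle MA = number of supporting rope parts = 5.
Combined ideal MA = 2.5714 × 14.746 × 5 = 189.59.
Effort = load / MA = 12387 / 189.59 = 65.335 N.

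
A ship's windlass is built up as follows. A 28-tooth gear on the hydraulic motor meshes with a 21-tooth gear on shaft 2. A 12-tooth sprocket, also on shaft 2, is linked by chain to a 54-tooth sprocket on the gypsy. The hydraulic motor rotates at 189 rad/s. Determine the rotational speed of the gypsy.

56 rad/s

the hydraulic motor → shaft 2 (gear mesh, 21/28): 189 ÷ 0.75 = 252 rad/s
shaft 2 → the gypsy (chain, 54/12): 252 ÷ 4.5 = 56 rad/s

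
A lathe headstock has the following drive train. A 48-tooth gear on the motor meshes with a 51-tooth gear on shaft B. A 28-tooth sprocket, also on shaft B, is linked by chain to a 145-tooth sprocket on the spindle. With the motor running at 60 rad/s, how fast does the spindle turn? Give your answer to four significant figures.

Gear mesh: ratio = 51/48 = 1.0625, so shaft B turns at 60 / 1.0625 = 56.471 rad/s.
Chain: ratio = 145/28 = 5.1786, so the spindle turns at 56.471 / 5.1786 = 10.905 rad/s.

10.90 rad/s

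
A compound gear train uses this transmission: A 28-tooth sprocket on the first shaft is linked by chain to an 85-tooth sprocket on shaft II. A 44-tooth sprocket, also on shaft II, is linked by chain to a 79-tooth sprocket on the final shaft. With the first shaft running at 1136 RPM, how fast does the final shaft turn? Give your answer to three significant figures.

chain 85/28 = 3.0357 → 1136/3.0357 = 374.21 RPM
chain 79/44 = 1.7955 → 374.21/1.7955 = 208.42 RPM

208 RPM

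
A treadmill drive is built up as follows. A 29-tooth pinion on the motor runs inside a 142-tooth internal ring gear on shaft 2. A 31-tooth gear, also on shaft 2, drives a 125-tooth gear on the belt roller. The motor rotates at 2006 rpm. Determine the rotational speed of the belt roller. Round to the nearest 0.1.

101.6 rpm

the motor → shaft 2 (internal gear, 142/29): 2006 ÷ 4.8966 = 409.68 rpm
shaft 2 → the belt roller (gear mesh, 125/31): 409.68 ÷ 4.0323 = 101.6 rpm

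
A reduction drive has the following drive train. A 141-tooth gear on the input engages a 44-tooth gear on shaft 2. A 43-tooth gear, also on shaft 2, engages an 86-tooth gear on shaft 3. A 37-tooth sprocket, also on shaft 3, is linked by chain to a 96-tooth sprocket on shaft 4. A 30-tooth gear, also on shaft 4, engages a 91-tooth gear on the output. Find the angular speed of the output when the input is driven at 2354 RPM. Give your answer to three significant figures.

the input → shaft 2 (gear mesh, 44/141): 2354 ÷ 0.31206 = 7543.5 RPM
shaft 2 → shaft 3 (gear mesh, 86/43): 7543.5 ÷ 2 = 3771.8 RPM
shaft 3 → shaft 4 (chain, 96/37): 3771.8 ÷ 2.5946 = 1453.7 RPM
shaft 4 → the output (gear mesh, 91/30): 1453.7 ÷ 3.0333 = 479.24 RPM

479 RPM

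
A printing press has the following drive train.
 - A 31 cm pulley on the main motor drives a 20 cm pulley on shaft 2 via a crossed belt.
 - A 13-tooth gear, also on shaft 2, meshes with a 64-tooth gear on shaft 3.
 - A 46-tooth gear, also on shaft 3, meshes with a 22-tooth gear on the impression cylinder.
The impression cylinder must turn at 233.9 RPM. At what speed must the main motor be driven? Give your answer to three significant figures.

355 RPM

Overall ratio R = 0.64516 × 4.9231 × 0.47826 = 1.519.
Required input speed = output speed × R = 233.9 × 1.519 = 355.3 RPM.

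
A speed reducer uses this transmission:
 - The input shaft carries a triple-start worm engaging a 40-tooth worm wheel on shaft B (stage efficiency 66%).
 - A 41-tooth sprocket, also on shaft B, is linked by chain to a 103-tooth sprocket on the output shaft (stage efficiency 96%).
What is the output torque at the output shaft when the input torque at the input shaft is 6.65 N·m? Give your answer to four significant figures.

141.1 N·m

Worm: ratio = 40/3 = 13.333; torque at shaft B = 6.65 × 13.333 × 0.66 = 58.52 N·m.
Chain: ratio = 103/41 = 2.5122; torque at the output shaft = 58.52 × 2.5122 × 0.96 = 141.13 N·m.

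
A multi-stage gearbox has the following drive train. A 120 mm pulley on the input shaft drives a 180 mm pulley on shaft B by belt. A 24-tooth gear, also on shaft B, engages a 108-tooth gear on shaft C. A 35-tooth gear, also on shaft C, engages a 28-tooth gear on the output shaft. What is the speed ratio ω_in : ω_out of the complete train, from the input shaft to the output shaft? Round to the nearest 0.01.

Each stage contributes driven/driver: belt 180/120 = 1.5, gear mesh 108/24 = 4.5, gear mesh 28/35 = 0.8.
Overall: 1.5 × 4.5 × 0.8 = 5.4.

5.40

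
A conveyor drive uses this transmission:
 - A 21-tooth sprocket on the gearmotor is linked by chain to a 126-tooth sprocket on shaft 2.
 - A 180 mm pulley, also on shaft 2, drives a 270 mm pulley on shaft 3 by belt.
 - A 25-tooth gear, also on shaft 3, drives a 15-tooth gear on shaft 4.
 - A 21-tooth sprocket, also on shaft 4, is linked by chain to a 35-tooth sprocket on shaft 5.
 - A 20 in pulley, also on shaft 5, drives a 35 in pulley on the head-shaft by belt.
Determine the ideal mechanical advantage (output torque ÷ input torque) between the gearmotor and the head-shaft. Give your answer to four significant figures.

Each stage contributes driven/driver: chain 126/21 = 6, belt 270/180 = 1.5, gear mesh 15/25 = 0.6, chain 35/21 = 1.6667, belt 35/20 = 1.75.
Overall: 6 × 1.5 × 0.6 × 1.6667 × 1.75 = 15.75.

15.75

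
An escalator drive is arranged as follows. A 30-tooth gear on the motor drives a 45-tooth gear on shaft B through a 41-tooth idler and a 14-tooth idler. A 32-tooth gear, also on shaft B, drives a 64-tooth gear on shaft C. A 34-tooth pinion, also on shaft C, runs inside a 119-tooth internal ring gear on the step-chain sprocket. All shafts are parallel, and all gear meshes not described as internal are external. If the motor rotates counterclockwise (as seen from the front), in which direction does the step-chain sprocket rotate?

the motor → shaft B: driver → idler → idler → driven is 3 external meshes, 3 reversals → CW.
shaft B → shaft C: external mesh, 1 reversal → CCW.
shaft C → the step-chain sprocket: internal mesh, same direction → CCW.
4 reversals in total — an even number — so the step-chain sprocket turns the same way as the motor.

counterclockwise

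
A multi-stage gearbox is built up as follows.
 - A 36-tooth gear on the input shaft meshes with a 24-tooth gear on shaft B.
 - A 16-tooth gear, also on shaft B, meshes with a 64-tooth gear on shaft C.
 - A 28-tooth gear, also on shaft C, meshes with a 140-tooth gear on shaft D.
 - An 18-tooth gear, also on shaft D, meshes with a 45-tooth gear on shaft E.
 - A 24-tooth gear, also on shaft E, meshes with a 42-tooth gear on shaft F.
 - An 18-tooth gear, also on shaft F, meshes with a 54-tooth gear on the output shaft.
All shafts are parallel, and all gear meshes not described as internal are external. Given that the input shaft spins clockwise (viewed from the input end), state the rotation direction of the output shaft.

clockwise

the input shaft → shaft B: external mesh, 1 reversal → CCW.
shaft B → shaft C: external mesh, 1 reversal → CW.
shaft C → shaft D: external mesh, 1 reversal → CCW.
shaft D → shaft E: external mesh, 1 reversal → CW.
shaft E → shaft F: external mesh, 1 reversal → CCW.
shaft F → the output shaft: external mesh, 1 reversal → CW.
6 reversals in total — an even number — so the output shaft turns the same way as the input shaft.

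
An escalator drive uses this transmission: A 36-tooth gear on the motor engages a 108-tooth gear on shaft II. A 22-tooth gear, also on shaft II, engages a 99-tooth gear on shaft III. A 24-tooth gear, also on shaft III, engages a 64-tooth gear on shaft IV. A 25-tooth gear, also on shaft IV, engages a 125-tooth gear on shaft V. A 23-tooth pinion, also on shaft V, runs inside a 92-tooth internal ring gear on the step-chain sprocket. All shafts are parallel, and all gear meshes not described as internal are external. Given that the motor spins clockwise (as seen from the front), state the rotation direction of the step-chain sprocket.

the motor → shaft II: external mesh, 1 reversal → CCW.
shaft II → shaft III: external mesh, 1 reversal → CW.
shaft III → shaft IV: external mesh, 1 reversal → CCW.
shaft IV → shaft V: external mesh, 1 reversal → CW.
shaft V → the step-chain sprocket: internal mesh, same direction → CW.
4 reversals in total — an even number — so the step-chain sprocket turns the same way as the motor.

clockwise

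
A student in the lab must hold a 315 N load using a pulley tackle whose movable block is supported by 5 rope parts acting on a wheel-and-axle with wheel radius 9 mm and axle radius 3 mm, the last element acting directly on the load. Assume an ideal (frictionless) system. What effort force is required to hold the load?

Block-and-tackle MA = number of supporting rope parts = 5.
Wheel-and-axle MA = R/r = 9/3 = 3.
Combined ideal MA = 5 × 3 = 15.
Effort = load / MA = 315 / 15 = 21 N.

21 N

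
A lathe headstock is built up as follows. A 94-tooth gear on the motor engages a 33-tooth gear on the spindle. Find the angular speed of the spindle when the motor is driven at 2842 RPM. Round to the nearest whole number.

the motor → the spindle (gear mesh, 33/94): 2842 ÷ 0.35106 = 8095.4 RPM

8095 RPM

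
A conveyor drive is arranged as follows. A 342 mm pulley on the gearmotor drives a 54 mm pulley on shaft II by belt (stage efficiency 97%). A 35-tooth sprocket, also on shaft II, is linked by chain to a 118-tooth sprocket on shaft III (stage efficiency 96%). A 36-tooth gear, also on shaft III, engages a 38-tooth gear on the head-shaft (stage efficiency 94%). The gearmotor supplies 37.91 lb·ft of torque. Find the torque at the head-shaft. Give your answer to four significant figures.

belt 54/342 = 0.15789 → τ = 37.91·0.15789·0.97 = 5.8062 lb·ft
chain 118/35 = 3.3714 → τ = 5.8062·3.3714·0.96 = 18.792 lb·ft
gear mesh 38/36 = 1.0556 → τ = 18.792·1.0556·0.94 = 18.646 lb·ft

18.65 lb·ft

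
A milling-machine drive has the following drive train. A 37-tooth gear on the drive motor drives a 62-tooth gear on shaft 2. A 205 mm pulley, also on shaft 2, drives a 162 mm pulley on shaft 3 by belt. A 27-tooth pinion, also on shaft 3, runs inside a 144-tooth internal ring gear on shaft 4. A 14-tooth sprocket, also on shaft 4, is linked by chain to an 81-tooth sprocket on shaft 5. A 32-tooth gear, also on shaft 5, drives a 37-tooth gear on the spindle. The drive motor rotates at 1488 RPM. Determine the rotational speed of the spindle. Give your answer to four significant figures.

31.50 RPM

the drive motor → shaft 2 (gear mesh, 62/37): 1488 ÷ 1.6757 = 888 RPM
shaft 2 → shaft 3 (belt, 162/205): 888 ÷ 0.79024 = 1123.7 RPM
shaft 3 → shaft 4 (internal gear, 144/27): 1123.7 ÷ 5.3333 = 210.69 RPM
shaft 4 → shaft 5 (chain, 81/14): 210.69 ÷ 5.7857 = 36.416 RPM
shaft 5 → the spindle (gear mesh, 37/32): 36.416 ÷ 1.1562 = 31.495 RPM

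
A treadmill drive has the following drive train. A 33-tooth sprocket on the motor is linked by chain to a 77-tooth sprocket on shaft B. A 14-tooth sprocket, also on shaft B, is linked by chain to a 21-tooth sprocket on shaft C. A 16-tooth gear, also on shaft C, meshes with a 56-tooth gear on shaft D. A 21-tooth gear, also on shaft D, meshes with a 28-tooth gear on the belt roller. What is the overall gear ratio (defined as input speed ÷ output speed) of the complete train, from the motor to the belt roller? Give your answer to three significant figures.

Each stage contributes driven/driver: chain 77/33 = 2.3333, chain 21/14 = 1.5, gear mesh 56/16 = 3.5, gear mesh 28/21 = 1.3333.
Overall: 2.3333 × 1.5 × 3.5 × 1.3333 = 16.333.

16.3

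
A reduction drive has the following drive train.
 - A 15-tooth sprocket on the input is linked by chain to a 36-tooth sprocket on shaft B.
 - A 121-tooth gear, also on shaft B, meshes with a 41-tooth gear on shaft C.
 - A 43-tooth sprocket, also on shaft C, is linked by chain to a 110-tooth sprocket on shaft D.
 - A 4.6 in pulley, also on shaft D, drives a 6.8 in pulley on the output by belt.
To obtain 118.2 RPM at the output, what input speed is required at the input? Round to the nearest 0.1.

Overall ratio R = 2.4 × 0.33884 × 2.5581 × 1.4783 = 3.0753.
Required input speed = output speed × R = 118.2 × 3.0753 = 363.5 RPM.

363.5 RPM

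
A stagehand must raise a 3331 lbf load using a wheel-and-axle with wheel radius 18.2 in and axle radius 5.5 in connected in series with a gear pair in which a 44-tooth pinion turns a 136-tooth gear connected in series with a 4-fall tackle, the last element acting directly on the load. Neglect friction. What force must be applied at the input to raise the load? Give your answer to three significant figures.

81.4 lbf

Wheel-and-axle MA = R/r = 18.2/5.5 = 3.3091.
Gear pair MA = 136/44 = 3.0909.
Block-and-tackle MA = number of supporting rope parts = 4.
Combined ideal MA = 3.3091 × 3.0909 × 4 = 40.912.
Effort = load / MA = 3331 / 40.912 = 81.418 lbf.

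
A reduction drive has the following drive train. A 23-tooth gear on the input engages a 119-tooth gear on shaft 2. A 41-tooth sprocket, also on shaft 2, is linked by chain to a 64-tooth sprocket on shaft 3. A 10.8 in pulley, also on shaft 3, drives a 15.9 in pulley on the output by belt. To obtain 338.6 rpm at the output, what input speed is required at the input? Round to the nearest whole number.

Overall ratio R = 5.1739 × 1.561 × 1.4722 = 11.89.
Required input speed = output speed × R = 338.6 × 11.89 = 4026 rpm.

4026 rpm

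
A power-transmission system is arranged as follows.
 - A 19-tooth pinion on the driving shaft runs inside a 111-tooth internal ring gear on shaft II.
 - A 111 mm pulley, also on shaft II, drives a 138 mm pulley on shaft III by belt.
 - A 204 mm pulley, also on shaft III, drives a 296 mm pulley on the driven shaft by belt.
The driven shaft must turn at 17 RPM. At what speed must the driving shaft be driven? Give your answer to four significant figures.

Overall ratio R = 5.8421 × 1.2432 × 1.451 = 10.539.
Required input speed = output speed × R = 17 × 10.539 = 179.16 RPM.

179.2 RPM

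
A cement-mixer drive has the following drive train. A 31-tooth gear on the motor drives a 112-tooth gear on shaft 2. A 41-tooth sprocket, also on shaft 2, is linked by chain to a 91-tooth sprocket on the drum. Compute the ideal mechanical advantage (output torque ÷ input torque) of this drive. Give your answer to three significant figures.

Each stage contributes driven/driver: gear mesh 112/31 = 3.6129, chain 91/41 = 2.2195.
Overall: 3.6129 × 2.2195 = 8.0189.

8.02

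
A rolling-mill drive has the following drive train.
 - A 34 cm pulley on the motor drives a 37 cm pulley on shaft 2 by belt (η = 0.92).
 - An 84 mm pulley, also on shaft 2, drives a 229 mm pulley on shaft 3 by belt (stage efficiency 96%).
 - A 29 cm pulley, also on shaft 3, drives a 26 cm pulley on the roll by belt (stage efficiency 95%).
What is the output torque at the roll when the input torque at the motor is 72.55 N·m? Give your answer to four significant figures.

161.9 N·m

Belt: ratio = 37/34 = 1.0882; torque at shaft 2 = 72.55 × 1.0882 × 0.92 = 72.635 N·m.
Belt: ratio = 229/84 = 2.7262; torque at shaft 3 = 72.635 × 2.7262 × 0.96 = 190.1 N·m.
Belt: ratio = 26/29 = 0.89655; torque at the roll = 190.1 × 0.89655 × 0.95 = 161.91 N·m.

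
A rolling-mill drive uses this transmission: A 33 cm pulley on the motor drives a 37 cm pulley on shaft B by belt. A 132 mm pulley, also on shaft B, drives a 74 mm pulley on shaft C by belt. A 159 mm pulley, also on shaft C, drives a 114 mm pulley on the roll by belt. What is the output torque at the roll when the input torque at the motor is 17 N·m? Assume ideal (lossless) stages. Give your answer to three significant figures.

Belt: ratio = 37/33 = 1.1212; torque at shaft B = 17 × 1.1212 = 19.061 N·m.
Belt: ratio = 74/132 = 0.56061; torque at shaft C = 19.061 × 0.56061 = 10.685 N·m.
Belt: ratio = 114/159 = 0.71698; torque at the roll = 10.685 × 0.71698 = 7.6613 N·m.

7.66 N·m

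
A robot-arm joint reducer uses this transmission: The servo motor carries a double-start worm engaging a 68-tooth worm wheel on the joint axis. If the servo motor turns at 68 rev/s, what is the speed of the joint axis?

worm 68/2 = 34 → 68/34 = 2 rev/s

2 rev/s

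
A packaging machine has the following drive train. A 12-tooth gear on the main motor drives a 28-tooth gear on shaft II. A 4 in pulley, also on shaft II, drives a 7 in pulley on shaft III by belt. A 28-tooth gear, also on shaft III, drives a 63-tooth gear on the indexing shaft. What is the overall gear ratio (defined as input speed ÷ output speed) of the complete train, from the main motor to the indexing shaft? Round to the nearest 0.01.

9.19

Each stage contributes driven/driver: gear mesh 28/12 = 2.3333, belt 7/4 = 1.75, gear mesh 63/28 = 2.25.
Overall: 2.3333 × 1.75 × 2.25 = 9.1875.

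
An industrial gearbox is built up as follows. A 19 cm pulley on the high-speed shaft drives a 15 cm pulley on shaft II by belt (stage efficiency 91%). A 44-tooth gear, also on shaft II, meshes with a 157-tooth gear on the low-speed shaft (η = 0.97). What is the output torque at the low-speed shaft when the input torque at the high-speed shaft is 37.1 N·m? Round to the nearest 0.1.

Belt: ratio = 15/19 = 0.78947; torque at shaft II = 37.1 × 0.78947 × 0.91 = 26.653 N·m.
Gear mesh: ratio = 157/44 = 3.5682; torque at the low-speed shaft = 26.653 × 3.5682 × 0.97 = 92.251 N·m.

92.3 N·m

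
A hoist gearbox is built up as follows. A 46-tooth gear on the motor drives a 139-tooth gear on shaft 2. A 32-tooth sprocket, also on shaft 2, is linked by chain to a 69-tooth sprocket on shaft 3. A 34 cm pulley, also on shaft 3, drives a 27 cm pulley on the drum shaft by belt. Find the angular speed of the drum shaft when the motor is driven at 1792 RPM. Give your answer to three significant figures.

346 RPM

the motor → shaft 2 (gear mesh, 139/46): 1792 ÷ 3.0217 = 593.04 RPM
shaft 2 → shaft 3 (chain, 69/32): 593.04 ÷ 2.1562 = 275.03 RPM
shaft 3 → the drum shaft (belt, 27/34): 275.03 ÷ 0.79412 = 346.34 RPM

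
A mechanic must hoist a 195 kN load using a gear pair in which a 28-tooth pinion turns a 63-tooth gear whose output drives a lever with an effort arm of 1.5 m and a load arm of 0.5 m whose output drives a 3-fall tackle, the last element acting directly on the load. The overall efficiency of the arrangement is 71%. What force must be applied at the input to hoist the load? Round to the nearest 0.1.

13.6 kN

Gear pair MA = 63/28 = 2.25.
Lever MA = effort arm / load arm = 1.5/0.5 = 3.
Block-and-tackle MA = number of supporting rope parts = 3.
Combined ideal MA = 2.25 × 3 × 3 = 20.25.
Actual MA = 20.25 × 0.71 = 14.377.
Effort = load / actual MA = 195 / 14.377 = 13.563 kN.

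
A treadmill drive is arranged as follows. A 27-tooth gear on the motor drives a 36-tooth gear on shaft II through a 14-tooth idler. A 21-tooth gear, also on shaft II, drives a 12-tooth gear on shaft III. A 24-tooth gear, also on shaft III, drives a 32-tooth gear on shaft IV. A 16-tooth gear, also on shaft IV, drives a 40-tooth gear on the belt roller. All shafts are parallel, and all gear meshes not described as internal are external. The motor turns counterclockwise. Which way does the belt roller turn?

the motor → shaft II: driver → idler → driven is 2 external meshes, 2 reversals → CCW.
shaft II → shaft III: external mesh, 1 reversal → CW.
shaft III → shaft IV: external mesh, 1 reversal → CCW.
shaft IV → the belt roller: external mesh, 1 reversal → CW.
5 reversals in total — an odd number — so the belt roller turns opposite to the motor.

clockwise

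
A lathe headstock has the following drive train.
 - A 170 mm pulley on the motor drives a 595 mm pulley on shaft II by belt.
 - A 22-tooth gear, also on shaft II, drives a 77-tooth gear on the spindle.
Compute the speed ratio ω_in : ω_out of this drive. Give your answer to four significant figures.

Each stage contributes driven/driver: belt 595/170 = 3.5, gear mesh 77/22 = 3.5.
Overall: 3.5 × 3.5 = 12.25.

12.25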